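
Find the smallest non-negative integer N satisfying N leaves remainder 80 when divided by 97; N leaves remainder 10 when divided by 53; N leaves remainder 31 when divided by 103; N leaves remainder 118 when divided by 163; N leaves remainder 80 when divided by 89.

The moduli are pairwise coprime; M = 97·53·103·163·89 = 7681790161.
M/97 = 79193713; 79193713 ≡ 3 (mod 97); 3·65 ≡ 1, so inverse 65.
M/53 = 144939437; 144939437 ≡ 19 (mod 53); 19·14 ≡ 1, so inverse 14.
M/103 = 74580487; 74580487 ≡ 41 (mod 103); 41·98 ≡ 1, so inverse 98.
M/163 = 47127547; 47127547 ≡ 9 (mod 163); 9·145 ≡ 1, so inverse 145.
M/89 = 86312249; 86312249 ≡ 49 (mod 89); 49·20 ≡ 1, so inverse 20.
N ≡ 80·79193713·65 + 10·144939437·14 + 31·74580487·98 + 118·47127547·145 + 80·86312249·20 = 1603126275856.
1603126275856 mod 7681790161 = 5313922368.

5313922368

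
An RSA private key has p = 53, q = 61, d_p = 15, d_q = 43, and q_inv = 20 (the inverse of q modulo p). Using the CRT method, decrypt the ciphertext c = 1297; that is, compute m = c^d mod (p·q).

m₁ = c^(d_p) mod p: c ≡ 25 (mod 53), and 25^15 mod 53 = 11.
m₂ = c^(d_q) mod q: c ≡ 16 (mod 61), and 16^43 mod 61 = 56.
h = q_inv·(m₁ − m₂) mod p = 20·(11 − 56) mod 53 = 1.
m = m₂ + h·q = 56 + 1·61 = 117.

117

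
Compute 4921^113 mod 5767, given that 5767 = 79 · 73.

Mod 79: 4921 ≡ 23; by Fermat, exponent reduces to 113 mod 78 = 35; 23^35 ≡ 55 (mod 79).
Mod 73: 4921 ≡ 30; by Fermat, exponent reduces to 113 mod 72 = 41; 30^41 ≡ 21 (mod 73).
Combine by CRT: x ≡ 55 (mod 79), x ≡ 21 (mod 73) ⇒ x ≡ 3452 (mod 5767).

3452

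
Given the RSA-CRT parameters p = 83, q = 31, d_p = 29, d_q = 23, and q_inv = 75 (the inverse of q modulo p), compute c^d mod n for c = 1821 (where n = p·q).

2340

m₁ = c^(d_p) mod p: c ≡ 78 (mod 83), and 78^29 mod 83 = 16.
m₂ = c^(d_q) mod q: c ≡ 23 (mod 31), and 23^23 mod 31 = 15.
h = q_inv·(m₁ − m₂) mod p = 75·(16 − 15) mod 83 = 75.
m = m₂ + h·q = 15 + 75·31 = 2340.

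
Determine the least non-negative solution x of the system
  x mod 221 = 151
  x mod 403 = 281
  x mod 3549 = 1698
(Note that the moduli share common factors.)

1148025

gcd(221, 403) = 13 and 13 | (281 − 151), so the pair is consistent; merging gives x ≡ 3908 (mod 6851), where 6851 = lcm(221, 403).
gcd(6851, 3549) = 13 and 13 | (1698 − 3908), so the pair is consistent; merging gives x ≡ 1148025 (mod 1870323), where 1870323 = lcm(6851, 3549).
The solution is unique modulo lcm(221, 403, 3549) = 1870323.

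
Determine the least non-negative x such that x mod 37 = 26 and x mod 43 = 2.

174

Combine the congruences pairwise.
From x ≡ 26 (mod 37) write x = 26 + 37t. Substituting into x ≡ 2 (mod 43) gives 37t ≡ 19 (mod 43), and since 37⁻¹ ≡ 7 (mod 43), t ≡ 4. Hence x ≡ 26 + 37·4 = 174 (mod 1591).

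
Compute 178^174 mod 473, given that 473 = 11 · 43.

Mod 11: 178 ≡ 2; by Fermat, exponent reduces to 174 mod 10 = 4; 2^4 ≡ 5 (mod 11).
Mod 43: 178 ≡ 6; by Fermat, exponent reduces to 174 mod 42 = 6; 6^6 ≡ 1 (mod 43).
Combine by CRT: x ≡ 5 (mod 11), x ≡ 1 (mod 43) ⇒ x ≡ 302 (mod 473).

302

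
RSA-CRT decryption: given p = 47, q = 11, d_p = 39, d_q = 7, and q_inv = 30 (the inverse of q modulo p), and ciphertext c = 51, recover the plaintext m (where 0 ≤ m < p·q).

m₁ = c^(d_p) mod p: c ≡ 4 (mod 47), and 4^39 mod 47 = 42.
m₂ = c^(d_q) mod q: c ≡ 7 (mod 11), and 7^7 mod 11 = 6.
h = q_inv·(m₁ − m₂) mod p = 30·(42 − 6) mod 47 = 46.
m = m₂ + h·q = 6 + 46·11 = 512.

512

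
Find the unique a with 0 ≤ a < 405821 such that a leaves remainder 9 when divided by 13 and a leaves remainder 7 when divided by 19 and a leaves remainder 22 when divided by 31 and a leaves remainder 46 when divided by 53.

176536

The moduli are pairwise coprime; N = 13·19·31·53 = 405821.
N/13 = 31217; 31217 ≡ 4 (mod 13); 4·10 ≡ 1, so inverse 10.
N/19 = 21359; 21359 ≡ 3 (mod 19); 3·13 ≡ 1, so inverse 13.
N/31 = 13091; 13091 ≡ 9 (mod 31); 9·7 ≡ 1, so inverse 7.
N/53 = 7657; 7657 ≡ 25 (mod 53); 25·17 ≡ 1, so inverse 17.
a ≡ 9·31217·10 + 7·21359·13 + 22·13091·7 + 46·7657·17 = 12756987.
12756987 mod 405821 = 176536.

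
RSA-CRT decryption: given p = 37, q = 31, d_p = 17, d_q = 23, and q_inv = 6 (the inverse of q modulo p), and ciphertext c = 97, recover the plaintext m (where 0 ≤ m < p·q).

m₁ = c^(d_p) mod p: c ≡ 23 (mod 37), and 23^17 mod 37 = 8.
m₂ = c^(d_q) mod q: c ≡ 4 (mod 31), and 4^23 mod 31 = 2.
h = q_inv·(m₁ − m₂) mod p = 6·(8 − 2) mod 37 = 36.
m = m₂ + h·q = 2 + 36·31 = 1118.

1118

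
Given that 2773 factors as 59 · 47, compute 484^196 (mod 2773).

1012

Mod 59: 484 ≡ 12; by Fermat, exponent reduces to 196 mod 58 = 22; 12^22 ≡ 9 (mod 59).
Mod 47: 484 ≡ 14; by Fermat, exponent reduces to 196 mod 46 = 12; 14^12 ≡ 25 (mod 47).
Combine by CRT: x ≡ 9 (mod 59), x ≡ 25 (mod 47) ⇒ x ≡ 1012 (mod 2773).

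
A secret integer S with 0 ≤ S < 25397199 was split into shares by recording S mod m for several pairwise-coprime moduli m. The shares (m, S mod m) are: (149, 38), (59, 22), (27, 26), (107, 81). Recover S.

12001094

The moduli are pairwise coprime; N = 149·59·27·107 = 25397199.
N/149 = 170451; 170451 ≡ 144 (mod 149); 144·119 ≡ 1, so inverse 119.
N/59 = 430461; 430461 ≡ 56 (mod 59); 56·39 ≡ 1, so inverse 39.
N/27 = 940637; 940637 ≡ 11 (mod 27); 11·5 ≡ 1, so inverse 5.
N/107 = 237357; 237357 ≡ 31 (mod 107); 31·38 ≡ 1, so inverse 38.
S ≡ 38·170451·119 + 22·430461·39 + 26·940637·5 + 81·237357·38 = 1992982616.
1992982616 mod 25397199 = 12001094.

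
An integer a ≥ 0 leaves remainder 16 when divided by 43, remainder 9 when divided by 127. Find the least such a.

From a ≡ 16 (mod 43) write a = 16 + 43t. Substituting into a ≡ 9 (mod 127) gives 43t ≡ 120 (mod 127), and since 43⁻¹ ≡ 65 (mod 127), t ≡ 53. Hence a ≡ 16 + 43·53 = 2295 (mod 5461).

2295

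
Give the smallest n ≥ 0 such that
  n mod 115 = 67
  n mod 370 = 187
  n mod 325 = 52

480077

Combine the congruences pairwise.
gcd(115, 370) = 5 and 5 | (187 − 67), so the pair is consistent; merging gives n ≡ 3517 (mod 8510), where 8510 = lcm(115, 370).
gcd(8510, 325) = 5 and 5 | (52 − 3517), so the pair is consistent; merging gives n ≡ 480077 (mod 553150), where 553150 = lcm(8510, 325).
The solution is unique modulo lcm(115, 370, 325) = 553150.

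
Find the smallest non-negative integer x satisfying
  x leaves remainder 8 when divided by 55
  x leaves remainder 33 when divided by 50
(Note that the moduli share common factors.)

gcd(55, 50) = 5 and 5 | (33 − 8), so the pair is consistent; merging gives x ≡ 283 (mod 550), where 550 = lcm(55, 50).
The solution is unique modulo lcm(55, 50) = 550.

283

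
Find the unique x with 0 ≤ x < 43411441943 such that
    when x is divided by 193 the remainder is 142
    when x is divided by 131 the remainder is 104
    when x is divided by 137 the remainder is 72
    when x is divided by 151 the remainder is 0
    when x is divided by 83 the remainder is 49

The moduli are pairwise coprime; N = 193·131·137·151·83 = 43411441943.
N/193 = 224929751; 224929751 ≡ 24 (mod 193); 24·185 ≡ 1, so inverse 185.
N/131 = 331385053; 331385053 ≡ 117 (mod 131); 117·28 ≡ 1, so inverse 28.
N/137 = 316871839; 316871839 ≡ 18 (mod 137); 18·99 ≡ 1, so inverse 99.
N/151 = 287492993; 287492993 ≡ 16 (mod 151); 16·85 ≡ 1, so inverse 85.
N/83 = 523029421; 523029421 ≡ 24 (mod 83); 24·45 ≡ 1, so inverse 45.
x ≡ 142·224929751·185 + 104·331385053·28 + 72·316871839·99 + 0·287492993·85 + 49·523029421·45 = 10285840174803.
10285840174803 mod 43411441943 = 40739876255.

40739876255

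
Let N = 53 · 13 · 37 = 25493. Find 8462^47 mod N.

Mod 53: 8462 ≡ 35; 35^47 ≡ 22 (mod 53).
Mod 13: 8462 ≡ 12; by Fermat, exponent reduces to 47 mod 12 = 11; 12^11 ≡ 12 (mod 13).
Mod 37: 8462 ≡ 26; by Fermat, exponent reduces to 47 mod 36 = 11; 26^11 ≡ 10 (mod 37).
Combine by CRT: x ≡ 22 (mod 53), x ≡ 12 (mod 13), x ≡ 10 (mod 37) ⇒ x ≡ 24985 (mod 25493).

24985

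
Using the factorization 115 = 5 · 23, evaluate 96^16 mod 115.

Mod 5: 96 ≡ 1; since 4 | 16, by Fermat 1^16 ≡ 1 (mod 5).
Mod 23: 96 ≡ 4; 4^16 ≡ 12 (mod 23).
Combine by CRT: x ≡ 1 (mod 5), x ≡ 12 (mod 23) ⇒ x ≡ 81 (mod 115).

81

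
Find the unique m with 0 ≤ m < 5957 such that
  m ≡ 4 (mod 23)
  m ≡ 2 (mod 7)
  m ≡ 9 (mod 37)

The moduli are pairwise coprime; N = 23·7·37 = 5957.
N/23 = 259; 259 ≡ 6 (mod 23); 6·4 ≡ 1, so inverse 4.
N/7 = 851; 851 ≡ 4 (mod 7); 4·2 ≡ 1, so inverse 2.
N/37 = 161; 161 ≡ 13 (mod 37); 13·20 ≡ 1, so inverse 20.
m ≡ 4·259·4 + 2·851·2 + 9·161·20 = 36528.
36528 mod 5957 = 786.

786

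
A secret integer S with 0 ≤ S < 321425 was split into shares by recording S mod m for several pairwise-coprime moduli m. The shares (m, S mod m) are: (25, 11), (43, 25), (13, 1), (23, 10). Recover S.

Combine the congruences pairwise.
From S ≡ 11 (mod 25) write S = 11 + 25t. Substituting into S ≡ 25 (mod 43) gives 25t ≡ 14 (mod 43), and since 25⁻¹ ≡ 31 (mod 43), t ≡ 4. Hence S ≡ 11 + 25·4 = 111 (mod 1075).
From S ≡ 111 (mod 1075) write S = 111 + 1075t. Substituting into S ≡ 1 (mod 13) gives 1075t ≡ 7 (mod 13), and since 9⁻¹ ≡ 3 (mod 13), t ≡ 8. Hence S ≡ 111 + 1075·8 = 8711 (mod 13975).
From S ≡ 8711 (mod 13975) write S = 8711 + 13975t. Substituting into S ≡ 10 (mod 23) gives 13975t ≡ 16 (mod 23), and since 14⁻¹ ≡ 5 (mod 23), t ≡ 11. Hence S ≡ 8711 + 13975·11 = 162436 (mod 321425).

162436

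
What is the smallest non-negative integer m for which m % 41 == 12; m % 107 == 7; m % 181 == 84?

297467

The moduli are pairwise coprime; N = 41·107·181 = 794047.
N/41 = 19367; 19367 ≡ 15 (mod 41); 15·11 ≡ 1, so inverse 11.
N/107 = 7421; 7421 ≡ 38 (mod 107); 38·31 ≡ 1, so inverse 31.
N/181 = 4387; 4387 ≡ 43 (mod 181); 43·80 ≡ 1, so inverse 80.
m ≡ 12·19367·11 + 7·7421·31 + 84·4387·80 = 33647441.
33647441 mod 794047 = 297467.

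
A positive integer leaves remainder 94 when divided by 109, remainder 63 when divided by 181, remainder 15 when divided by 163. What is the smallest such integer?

The moduli are pairwise coprime; N = 109·181·163 = 3215827.
N/109 = 29503; 29503 ≡ 73 (mod 109); 73·3 ≡ 1, so inverse 3.
N/181 = 17767; 17767 ≡ 29 (mod 181); 29·25 ≡ 1, so inverse 25.
N/163 = 19729; 19729 ≡ 6 (mod 163); 6·136 ≡ 1, so inverse 136.
m ≡ 94·29503·3 + 63·17767·25 + 15·19729·136 = 76550031.
76550031 mod 3215827 = 2586010.

2586010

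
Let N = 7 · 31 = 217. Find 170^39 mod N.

29

Mod 7: 170 ≡ 2; by Fermat, exponent reduces to 39 mod 6 = 3; 2^3 ≡ 1 (mod 7).
Mod 31: 170 ≡ 15; by Fermat, exponent reduces to 39 mod 30 = 9; 15^9 ≡ 29 (mod 31).
Combine by CRT: x ≡ 1 (mod 7), x ≡ 29 (mod 31) ⇒ x ≡ 29 (mod 217).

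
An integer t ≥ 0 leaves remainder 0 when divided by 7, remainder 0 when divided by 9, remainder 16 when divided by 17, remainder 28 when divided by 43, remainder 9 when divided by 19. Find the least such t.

629118

Combine the congruences pairwise.
From t ≡ 0 (mod 7) write t = 0 + 7s. Substituting into t ≡ 0 (mod 9) gives 7s ≡ 0 (mod 9), and since 7⁻¹ ≡ 4 (mod 9), s ≡ 0. Hence t ≡ 0 + 7·0 = 0 (mod 63).
From t ≡ 0 (mod 63) write t = 0 + 63s. Substituting into t ≡ 16 (mod 17) gives 63s ≡ 16 (mod 17), and since 12⁻¹ ≡ 10 (mod 17), s ≡ 7. Hence t ≡ 0 + 63·7 = 441 (mod 1071).
From t ≡ 441 (mod 1071) write t = 441 + 1071s. Substituting into t ≡ 28 (mod 43) gives 1071s ≡ 17 (mod 43), and since 39⁻¹ ≡ 32 (mod 43), s ≡ 28. Hence t ≡ 441 + 1071·28 = 30429 (mod 46053).
From t ≡ 30429 (mod 46053) write t = 30429 + 46053s. Substituting into t ≡ 9 (mod 19) gives 46053s ≡ 18 (mod 19), and since 16⁻¹ ≡ 6 (mod 19), s ≡ 13. Hence t ≡ 30429 + 46053·13 = 629118 (mod 875007).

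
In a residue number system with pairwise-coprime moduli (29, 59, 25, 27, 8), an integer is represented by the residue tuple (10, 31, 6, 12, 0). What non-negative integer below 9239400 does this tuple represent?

1408656

From x ≡ 10 (mod 29) write x = 10 + 29t. Substituting into x ≡ 31 (mod 59) gives 29t ≡ 21 (mod 59), and since 29⁻¹ ≡ 57 (mod 59), t ≡ 17. Hence x ≡ 10 + 29·17 = 503 (mod 1711).
From x ≡ 503 (mod 1711) write x = 503 + 1711t. Substituting into x ≡ 6 (mod 25) gives 1711t ≡ 3 (mod 25), and since 11⁻¹ ≡ 16 (mod 25), t ≡ 23. Hence x ≡ 503 + 1711·23 = 39856 (mod 42775).
From x ≡ 39856 (mod 42775) write x = 39856 + 42775t. Substituting into x ≡ 12 (mod 27) gives 42775t ≡ 8 (mod 27), and since 7⁻¹ ≡ 4 (mod 27), t ≡ 5. Hence x ≡ 39856 + 42775·5 = 253731 (mod 1154925).
From x ≡ 253731 (mod 1154925) write x = 253731 + 1154925t. Substituting into x ≡ 0 (mod 8) gives 1154925t ≡ 5 (mod 8), and since 5⁻¹ ≡ 5 (mod 8), t ≡ 1. Hence x ≡ 253731 + 1154925·1 = 1408656 (mod 9239400).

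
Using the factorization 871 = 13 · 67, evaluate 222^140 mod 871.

Mod 13: 222 ≡ 1; by Fermat, exponent reduces to 140 mod 12 = 8; 1^8 ≡ 1 (mod 13).
Mod 67: 222 ≡ 21; by Fermat, exponent reduces to 140 mod 66 = 8; 21^8 ≡ 65 (mod 67).
Combine by CRT: x ≡ 1 (mod 13), x ≡ 65 (mod 67) ⇒ x ≡ 534 (mod 871).

534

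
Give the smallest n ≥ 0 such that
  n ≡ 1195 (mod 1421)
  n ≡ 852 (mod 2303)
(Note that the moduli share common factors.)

gcd(1421, 2303) = 49 and 49 | (852 − 1195), so the pair is consistent; merging gives n ≡ 5458 (mod 66787), where 66787 = lcm(1421, 2303).
The solution is unique modulo lcm(1421, 2303) = 66787.

5458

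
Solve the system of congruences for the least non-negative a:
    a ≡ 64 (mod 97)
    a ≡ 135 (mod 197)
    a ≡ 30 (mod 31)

466828

The moduli are pairwise coprime; N = 97·197·31 = 592379.
N/97 = 6107; 6107 ≡ 93 (mod 97); 93·24 ≡ 1, so inverse 24.
N/197 = 3007; 3007 ≡ 52 (mod 197); 52·72 ≡ 1, so inverse 72.
N/31 = 19109; 19109 ≡ 13 (mod 31); 13·12 ≡ 1, so inverse 12.
a ≡ 64·6107·24 + 135·3007·72 + 30·19109·12 = 45487632.
45487632 mod 592379 = 466828.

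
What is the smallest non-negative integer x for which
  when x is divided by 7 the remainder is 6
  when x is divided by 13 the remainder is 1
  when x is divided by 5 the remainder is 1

391

The moduli are pairwise coprime; N = 7·13·5 = 455.
N/7 = 65; 65 ≡ 2 (mod 7); 2·4 ≡ 1, so inverse 4.
N/13 = 35; 35 ≡ 9 (mod 13); 9·3 ≡ 1, so inverse 3.
N/5 = 91; 91 ≡ 1 (mod 5), inverse 1.
x ≡ 6·65·4 + 1·35·3 + 1·91·1 = 1756.
1756 mod 455 = 391.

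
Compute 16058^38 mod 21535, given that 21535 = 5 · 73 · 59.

16429

Mod 5: 16058 ≡ 3; by Fermat, exponent reduces to 38 mod 4 = 2; 3^2 ≡ 4 (mod 5).
Mod 73: 16058 ≡ 71; 71^38 ≡ 4 (mod 73).
Mod 59: 16058 ≡ 10; 10^38 ≡ 27 (mod 59).
Combine by CRT: x ≡ 4 (mod 5), x ≡ 4 (mod 73), x ≡ 27 (mod 59) ⇒ x ≡ 16429 (mod 21535).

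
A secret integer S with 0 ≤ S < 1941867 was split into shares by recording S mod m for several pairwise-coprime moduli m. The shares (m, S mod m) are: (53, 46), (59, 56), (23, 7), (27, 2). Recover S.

The moduli are pairwise coprime; N = 53·59·23·27 = 1941867.
N/53 = 36639; 36639 ≡ 16 (mod 53); 16·10 ≡ 1, so inverse 10.
N/59 = 32913; 32913 ≡ 50 (mod 59); 50·13 ≡ 1, so inverse 13.
N/23 = 84429; 84429 ≡ 19 (mod 23); 19·17 ≡ 1, so inverse 17.
N/27 = 71921; 71921 ≡ 20 (mod 27); 20·23 ≡ 1, so inverse 23.
S ≡ 46·36639·10 + 56·32913·13 + 7·84429·17 + 2·71921·23 = 54170021.
54170021 mod 1941867 = 1739612.

1739612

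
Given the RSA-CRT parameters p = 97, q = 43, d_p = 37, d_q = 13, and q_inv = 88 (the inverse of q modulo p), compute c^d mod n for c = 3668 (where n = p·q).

1350

m₁ = c^(d_p) mod p: c ≡ 79 (mod 97), and 79^37 mod 97 = 89.
m₂ = c^(d_q) mod q: c ≡ 13 (mod 43), and 13^13 mod 43 = 17.
h = q_inv·(m₁ − m₂) mod p = 88·(89 − 17) mod 97 = 31.
m = m₂ + h·q = 17 + 31·43 = 1350.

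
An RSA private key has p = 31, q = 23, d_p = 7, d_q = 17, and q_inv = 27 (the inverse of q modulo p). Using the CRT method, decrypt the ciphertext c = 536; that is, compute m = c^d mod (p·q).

134

m₁ = c^(d_p) mod p: c ≡ 9 (mod 31), and 9^7 mod 31 = 10.
m₂ = c^(d_q) mod q: c ≡ 7 (mod 23), and 7^17 mod 23 = 19.
h = q_inv·(m₁ − m₂) mod p = 27·(10 − 19) mod 31 = 5.
m = m₂ + h·q = 19 + 5·23 = 134.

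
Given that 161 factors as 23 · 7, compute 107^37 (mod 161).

Mod 23: 107 ≡ 15; by Fermat, exponent reduces to 37 mod 22 = 15; 15^15 ≡ 21 (mod 23).
Mod 7: 107 ≡ 2; by Fermat, exponent reduces to 37 mod 6 = 1; 2^1 ≡ 2 (mod 7).
Combine by CRT: x ≡ 21 (mod 23), x ≡ 2 (mod 7) ⇒ x ≡ 44 (mod 161).

44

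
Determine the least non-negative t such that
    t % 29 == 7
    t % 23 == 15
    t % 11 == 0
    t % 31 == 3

The moduli are pairwise coprime; N = 29·23·11·31 = 227447.
N/29 = 7843; 7843 ≡ 13 (mod 29); 13·9 ≡ 1, so inverse 9.
N/23 = 9889; 9889 ≡ 22 (mod 23); 22·22 ≡ 1, so inverse 22.
N/11 = 20677; 20677 ≡ 8 (mod 11); 8·7 ≡ 1, so inverse 7.
N/31 = 7337; 7337 ≡ 21 (mod 31); 21·3 ≡ 1, so inverse 3.
t ≡ 7·7843·9 + 15·9889·22 + 0·20677·7 + 3·7337·3 = 3823512.
3823512 mod 227447 = 184360.

184360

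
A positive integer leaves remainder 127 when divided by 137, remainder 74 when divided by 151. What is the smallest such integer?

From m ≡ 127 (mod 137) write m = 127 + 137t. Substituting into m ≡ 74 (mod 151) gives 137t ≡ 98 (mod 151), and since 137⁻¹ ≡ 97 (mod 151), t ≡ 144. Hence m ≡ 127 + 137·144 = 19855 (mod 20687).

19855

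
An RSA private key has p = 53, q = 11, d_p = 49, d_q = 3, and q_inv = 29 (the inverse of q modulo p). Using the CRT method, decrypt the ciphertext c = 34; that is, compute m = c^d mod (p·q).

m₁ = c^(d_p) mod p: c ≡ 34 (mod 53), and 34^49 mod 53 = 12.
m₂ = c^(d_q) mod q: c ≡ 1 (mod 11), and 1^3 mod 11 = 1.
h = q_inv·(m₁ − m₂) mod p = 29·(12 − 1) mod 53 = 1.
m = m₂ + h·q = 1 + 1·11 = 12.

12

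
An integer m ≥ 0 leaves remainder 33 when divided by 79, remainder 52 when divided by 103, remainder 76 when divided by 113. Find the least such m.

858763

From m ≡ 33 (mod 79) write m = 33 + 79t. Substituting into m ≡ 52 (mod 103) gives 79t ≡ 19 (mod 103), and since 79⁻¹ ≡ 30 (mod 103), t ≡ 55. Hence m ≡ 33 + 79·55 = 4378 (mod 8137).
From m ≡ 4378 (mod 8137) write m = 4378 + 8137t. Substituting into m ≡ 76 (mod 113) gives 8137t ≡ 105 (mod 113), and since 1⁻¹ ≡ 1 (mod 113), t ≡ 105. Hence m ≡ 4378 + 8137·105 = 858763 (mod 919481).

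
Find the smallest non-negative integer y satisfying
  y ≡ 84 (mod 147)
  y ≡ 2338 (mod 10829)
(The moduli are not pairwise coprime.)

13167

gcd(147, 10829) = 49 and 49 | (2338 − 84), so the pair is consistent; merging gives y ≡ 13167 (mod 32487), where 32487 = lcm(147, 10829).
The solution is unique modulo lcm(147, 10829) = 32487.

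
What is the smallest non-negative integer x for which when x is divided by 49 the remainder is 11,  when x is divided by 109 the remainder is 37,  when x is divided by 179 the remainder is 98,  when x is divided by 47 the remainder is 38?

The moduli are pairwise coprime; N = 49·109·179·47 = 44933833.
N/49 = 917017; 917017 ≡ 31 (mod 49); 31·19 ≡ 1, so inverse 19.
N/109 = 412237; 412237 ≡ 108 (mod 109); 108·108 ≡ 1, so inverse 108.
N/179 = 251027; 251027 ≡ 69 (mod 179); 69·96 ≡ 1, so inverse 96.
N/47 = 956039; 956039 ≡ 12 (mod 47); 12·4 ≡ 1, so inverse 4.
x ≡ 11·917017·19 + 37·412237·108 + 98·251027·96 + 38·956039·4 = 4345935549.
4345935549 mod 44933833 = 32287581.

32287581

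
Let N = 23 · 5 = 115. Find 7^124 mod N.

Mod 23: 7 ≡ 7; by Fermat, exponent reduces to 124 mod 22 = 14; 7^14 ≡ 2 (mod 23).
Mod 5: 7 ≡ 2; since 4 | 124, by Fermat 2^124 ≡ 1 (mod 5).
Combine by CRT: x ≡ 2 (mod 23), x ≡ 1 (mod 5) ⇒ x ≡ 71 (mod 115).

71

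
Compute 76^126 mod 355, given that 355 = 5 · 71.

76

Mod 5: 76 ≡ 1; by Fermat, exponent reduces to 126 mod 4 = 2; 1^2 ≡ 1 (mod 5).
Mod 71: 76 ≡ 5; by Fermat, exponent reduces to 126 mod 70 = 56; 5^56 ≡ 5 (mod 71).
Combine by CRT: x ≡ 1 (mod 5), x ≡ 5 (mod 71) ⇒ x ≡ 76 (mod 355).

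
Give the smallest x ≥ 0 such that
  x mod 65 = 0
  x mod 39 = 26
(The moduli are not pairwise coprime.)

65

gcd(65, 39) = 13 and 13 | (26 − 0), so the pair is consistent; merging gives x ≡ 65 (mod 195), where 195 = lcm(65, 39).
The solution is unique modulo lcm(65, 39) = 195.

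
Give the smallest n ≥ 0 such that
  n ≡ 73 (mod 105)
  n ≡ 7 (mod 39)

1333

gcd(105, 39) = 3 and 3 | (7 − 73), so the pair is consistent; merging gives n ≡ 1333 (mod 1365), where 1365 = lcm(105, 39).
The solution is unique modulo lcm(105, 39) = 1365.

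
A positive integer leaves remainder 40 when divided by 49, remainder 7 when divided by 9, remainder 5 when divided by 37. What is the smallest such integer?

The moduli are pairwise coprime; N = 49·9·37 = 16317.
N/49 = 333; 333 ≡ 39 (mod 49); 39·44 ≡ 1, so inverse 44.
N/9 = 1813; 1813 ≡ 4 (mod 9); 4·7 ≡ 1, so inverse 7.
N/37 = 441; 441 ≡ 34 (mod 37); 34·12 ≡ 1, so inverse 12.
t ≡ 40·333·44 + 7·1813·7 + 5·441·12 = 701377.
701377 mod 16317 = 16063.

16063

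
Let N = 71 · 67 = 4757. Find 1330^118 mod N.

Mod 71: 1330 ≡ 52; by Fermat, exponent reduces to 118 mod 70 = 48; 52^48 ≡ 29 (mod 71).
Mod 67: 1330 ≡ 57; by Fermat, exponent reduces to 118 mod 66 = 52; 57^52 ≡ 6 (mod 67).
Combine by CRT: x ≡ 29 (mod 71), x ≡ 6 (mod 67) ⇒ x ≡ 810 (mod 4757).

810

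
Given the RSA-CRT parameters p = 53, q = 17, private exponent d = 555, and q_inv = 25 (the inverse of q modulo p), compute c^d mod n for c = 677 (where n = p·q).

d_p = d mod (p−1) = 555 mod 52 = 35; d_q = d mod (q−1) = 11.
m₁ = c^(d_p) mod p: c ≡ 41 (mod 53), and 41^35 mod 53 = 14.
m₂ = c^(d_q) mod q: c ≡ 14 (mod 17), and 14^11 mod 17 = 10.
h = q_inv·(m₁ − m₂) mod p = 25·(14 − 10) mod 53 = 47.
m = m₂ + h·q = 10 + 47·17 = 809.

809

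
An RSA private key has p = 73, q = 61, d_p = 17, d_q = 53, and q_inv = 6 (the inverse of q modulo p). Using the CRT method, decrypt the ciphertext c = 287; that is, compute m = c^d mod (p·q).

3630

m₁ = c^(d_p) mod p: c ≡ 68 (mod 73), and 68^17 mod 73 = 53.
m₂ = c^(d_q) mod q: c ≡ 43 (mod 61), and 43^53 mod 61 = 31.
h = q_inv·(m₁ − m₂) mod p = 6·(53 − 31) mod 73 = 59.
m = m₂ + h·q = 31 + 59·61 = 3630.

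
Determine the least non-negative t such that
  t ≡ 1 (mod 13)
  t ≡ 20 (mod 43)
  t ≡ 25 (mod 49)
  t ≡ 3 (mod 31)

199798

The moduli are pairwise coprime; N = 13·43·49·31 = 849121.
N/13 = 65317; 65317 ≡ 5 (mod 13); 5·8 ≡ 1, so inverse 8.
N/43 = 19747; 19747 ≡ 10 (mod 43); 10·13 ≡ 1, so inverse 13.
N/49 = 17329; 17329 ≡ 32 (mod 49); 32·23 ≡ 1, so inverse 23.
N/31 = 27391; 27391 ≡ 18 (mod 31); 18·19 ≡ 1, so inverse 19.
t ≡ 1·65317·8 + 20·19747·13 + 25·17329·23 + 3·27391·19 = 17182218.
17182218 mod 849121 = 199798.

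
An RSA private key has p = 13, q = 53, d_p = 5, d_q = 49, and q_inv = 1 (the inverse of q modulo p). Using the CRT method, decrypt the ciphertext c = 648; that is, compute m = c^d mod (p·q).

111

m₁ = c^(d_p) mod p: c ≡ 11 (mod 13), and 11^5 mod 13 = 7.
m₂ = c^(d_q) mod q: c ≡ 12 (mod 53), and 12^49 mod 53 = 5.
h = q_inv·(m₁ − m₂) mod p = 1·(7 − 5) mod 13 = 2.
m = m₂ + h·q = 5 + 2·53 = 111.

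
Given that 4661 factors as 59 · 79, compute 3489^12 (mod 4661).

934

Mod 59: 3489 ≡ 8; 8^12 ≡ 49 (mod 59).
Mod 79: 3489 ≡ 13; 13^12 ≡ 65 (mod 79).
Combine by CRT: x ≡ 49 (mod 59), x ≡ 65 (mod 79) ⇒ x ≡ 934 (mod 4661).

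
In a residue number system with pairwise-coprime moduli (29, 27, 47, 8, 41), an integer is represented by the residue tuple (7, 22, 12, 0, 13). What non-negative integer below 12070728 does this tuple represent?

10693264

The moduli are pairwise coprime; N = 29·27·47·8·41 = 12070728.
N/29 = 416232; 416232 ≡ 24 (mod 29); 24·23 ≡ 1, so inverse 23.
N/27 = 447064; 447064 ≡ 25 (mod 27); 25·13 ≡ 1, so inverse 13.
N/47 = 256824; 256824 ≡ 16 (mod 47); 16·3 ≡ 1, so inverse 3.
N/8 = 1508841; 1508841 ≡ 1 (mod 8), inverse 1.
N/41 = 294408; 294408 ≡ 28 (mod 41); 28·22 ≡ 1, so inverse 22.
x ≡ 7·416232·23 + 22·447064·13 + 12·256824·3 + 0·1508841·1 + 13·294408·22 = 288320008.
288320008 mod 12070728 = 10693264.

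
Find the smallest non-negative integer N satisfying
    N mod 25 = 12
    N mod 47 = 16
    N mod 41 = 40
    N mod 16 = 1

The moduli are pairwise coprime; M = 25·47·41·16 = 770800.
M/25 = 30832; 30832 ≡ 7 (mod 25); 7·18 ≡ 1, so inverse 18.
M/47 = 16400; 16400 ≡ 44 (mod 47); 44·31 ≡ 1, so inverse 31.
M/41 = 18800; 18800 ≡ 22 (mod 41); 22·28 ≡ 1, so inverse 28.
M/16 = 48175; 48175 ≡ 15 (mod 16); 15·15 ≡ 1, so inverse 15.
N ≡ 12·30832·18 + 16·16400·31 + 40·18800·28 + 1·48175·15 = 36572737.
36572737 mod 770800 = 345137.

345137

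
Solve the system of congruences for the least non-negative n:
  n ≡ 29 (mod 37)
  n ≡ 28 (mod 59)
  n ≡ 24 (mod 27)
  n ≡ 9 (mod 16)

445065

The moduli are pairwise coprime; M = 37·59·27·16 = 943056.
M/37 = 25488; 25488 ≡ 32 (mod 37); 32·22 ≡ 1, so inverse 22.
M/59 = 15984; 15984 ≡ 54 (mod 59); 54·47 ≡ 1, so inverse 47.
M/27 = 34928; 34928 ≡ 17 (mod 27); 17·8 ≡ 1, so inverse 8.
M/16 = 58941; 58941 ≡ 13 (mod 16); 13·5 ≡ 1, so inverse 5.
n ≡ 29·25488·22 + 28·15984·47 + 24·34928·8 + 9·58941·5 = 46654809.
46654809 mod 943056 = 445065.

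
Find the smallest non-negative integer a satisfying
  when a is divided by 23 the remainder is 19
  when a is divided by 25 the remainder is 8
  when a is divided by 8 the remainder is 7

The moduli are pairwise coprime; N = 23·25·8 = 4600.
N/23 = 200; 200 ≡ 16 (mod 23); 16·13 ≡ 1, so inverse 13.
N/25 = 184; 184 ≡ 9 (mod 25); 9·14 ≡ 1, so inverse 14.
N/8 = 575; 575 ≡ 7 (mod 8); 7·7 ≡ 1, so inverse 7.
a ≡ 19·200·13 + 8·184·14 + 7·575·7 = 98183.
98183 mod 4600 = 1583.

1583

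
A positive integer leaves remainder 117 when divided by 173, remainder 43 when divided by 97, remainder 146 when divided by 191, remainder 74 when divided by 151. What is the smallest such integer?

282981926

The moduli are pairwise coprime; M = 173·97·191·151 = 483980821.
M/173 = 2797577; 2797577 ≡ 167 (mod 173); 167·144 ≡ 1, so inverse 144.
M/97 = 4989493; 4989493 ≡ 7 (mod 97); 7·14 ≡ 1, so inverse 14.
M/191 = 2533931; 2533931 ≡ 125 (mod 191); 125·136 ≡ 1, so inverse 136.
M/151 = 3205171; 3205171 ≡ 45 (mod 151); 45·47 ≡ 1, so inverse 47.
N ≡ 117·2797577·144 + 43·4989493·14 + 146·2533931·136 + 74·3205171·47 = 111598570756.
111598570756 mod 483980821 = 282981926.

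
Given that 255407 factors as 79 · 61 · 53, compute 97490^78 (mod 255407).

184545

Mod 79: 97490 ≡ 4; since 78 | 78, by Fermat 4^78 ≡ 1 (mod 79).
Mod 61: 97490 ≡ 12; by Fermat, exponent reduces to 78 mod 60 = 18; 12^18 ≡ 20 (mod 61).
Mod 53: 97490 ≡ 23; by Fermat, exponent reduces to 78 mod 52 = 26; 23^26 ≡ 52 (mod 53).
Combine by CRT: x ≡ 1 (mod 79), x ≡ 20 (mod 61), x ≡ 52 (mod 53) ⇒ x ≡ 184545 (mod 255407).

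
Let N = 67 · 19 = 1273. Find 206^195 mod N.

387

Mod 67: 206 ≡ 5; by Fermat, exponent reduces to 195 mod 66 = 63; 5^63 ≡ 52 (mod 67).
Mod 19: 206 ≡ 16; by Fermat, exponent reduces to 195 mod 18 = 15; 16^15 ≡ 7 (mod 19).
Combine by CRT: x ≡ 52 (mod 67), x ≡ 7 (mod 19) ⇒ x ≡ 387 (mod 1273).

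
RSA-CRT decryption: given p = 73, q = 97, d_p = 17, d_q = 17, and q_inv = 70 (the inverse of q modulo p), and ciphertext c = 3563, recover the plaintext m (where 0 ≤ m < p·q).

m₁ = c^(d_p) mod p: c ≡ 59 (mod 73), and 59^17 mod 73 = 45.
m₂ = c^(d_q) mod q: c ≡ 71 (mod 97), and 71^17 mod 97 = 37.
h = q_inv·(m₁ − m₂) mod p = 70·(45 − 37) mod 73 = 49.
m = m₂ + h·q = 37 + 49·97 = 4790.

4790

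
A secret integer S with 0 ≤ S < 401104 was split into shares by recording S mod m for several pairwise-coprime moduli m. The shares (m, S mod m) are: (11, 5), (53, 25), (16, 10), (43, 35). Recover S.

155050

The moduli are pairwise coprime; N = 11·53·16·43 = 401104.
N/11 = 36464; 36464 ≡ 10 (mod 11); 10·10 ≡ 1, so inverse 10.
N/53 = 7568; 7568 ≡ 42 (mod 53); 42·24 ≡ 1, so inverse 24.
N/16 = 25069; 25069 ≡ 13 (mod 16); 13·5 ≡ 1, so inverse 5.
N/43 = 9328; 9328 ≡ 40 (mod 43); 40·14 ≡ 1, so inverse 14.
S ≡ 5·36464·10 + 25·7568·24 + 10·25069·5 + 35·9328·14 = 12188170.
12188170 mod 401104 = 155050.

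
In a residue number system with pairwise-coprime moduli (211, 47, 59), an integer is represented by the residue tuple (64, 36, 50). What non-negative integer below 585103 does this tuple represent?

537481

The moduli are pairwise coprime; N = 211·47·59 = 585103.
N/211 = 2773; 2773 ≡ 30 (mod 211); 30·204 ≡ 1, so inverse 204.
N/47 = 12449; 12449 ≡ 41 (mod 47); 41·39 ≡ 1, so inverse 39.
N/59 = 9917; 9917 ≡ 5 (mod 59); 5·12 ≡ 1, so inverse 12.
x ≡ 64·2773·204 + 36·12449·39 + 50·9917·12 = 59632884.
59632884 mod 585103 = 537481.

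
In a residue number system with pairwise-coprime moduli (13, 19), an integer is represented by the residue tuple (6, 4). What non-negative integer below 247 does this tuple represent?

175

From x ≡ 6 (mod 13) write x = 6 + 13t. Substituting into x ≡ 4 (mod 19) gives 13t ≡ 17 (mod 19), and since 13⁻¹ ≡ 3 (mod 19), t ≡ 13. Hence x ≡ 6 + 13·13 = 175 (mod 247).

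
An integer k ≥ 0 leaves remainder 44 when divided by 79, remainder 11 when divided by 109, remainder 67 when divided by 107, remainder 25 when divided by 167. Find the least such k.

The moduli are pairwise coprime; N = 79·109·107·167 = 153869959.
N/79 = 1947721; 1947721 ≡ 55 (mod 79); 55·23 ≡ 1, so inverse 23.
N/109 = 1411651; 1411651 ≡ 101 (mod 109); 101·68 ≡ 1, so inverse 68.
N/107 = 1438037; 1438037 ≡ 64 (mod 107); 64·102 ≡ 1, so inverse 102.
N/167 = 921377; 921377 ≡ 38 (mod 167); 38·22 ≡ 1, so inverse 22.
k ≡ 44·1947721·23 + 11·1411651·68 + 67·1438037·102 + 25·921377·22 = 13361310808.
13361310808 mod 153869959 = 128494334.

128494334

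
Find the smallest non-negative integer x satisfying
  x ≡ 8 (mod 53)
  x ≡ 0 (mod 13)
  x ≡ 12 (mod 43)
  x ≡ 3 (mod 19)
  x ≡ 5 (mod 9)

The moduli are pairwise coprime; N = 53·13·43·19·9 = 5066217.
N/53 = 95589; 95589 ≡ 30 (mod 53); 30·23 ≡ 1, so inverse 23.
N/13 = 389709; 389709 ≡ 8 (mod 13); 8·5 ≡ 1, so inverse 5.
N/43 = 117819; 117819 ≡ 42 (mod 43); 42·42 ≡ 1, so inverse 42.
N/19 = 266643; 266643 ≡ 16 (mod 19); 16·6 ≡ 1, so inverse 6.
N/9 = 562913; 562913 ≡ 8 (mod 9); 8·8 ≡ 1, so inverse 8.
x ≡ 8·95589·23 + 0·389709·5 + 12·117819·42 + 3·266643·6 + 5·562913·8 = 104285246.
104285246 mod 5066217 = 2960906.

2960906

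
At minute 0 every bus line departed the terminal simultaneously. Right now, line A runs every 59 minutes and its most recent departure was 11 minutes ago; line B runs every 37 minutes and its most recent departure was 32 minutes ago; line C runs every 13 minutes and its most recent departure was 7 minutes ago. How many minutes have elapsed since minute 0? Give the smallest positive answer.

From t ≡ 11 (mod 59) write t = 11 + 59s. Substituting into t ≡ 32 (mod 37) gives 59s ≡ 21 (mod 37), and since 22⁻¹ ≡ 32 (mod 37), s ≡ 6. Hence t ≡ 11 + 59·6 = 365 (mod 2183).
From t ≡ 365 (mod 2183) write t = 365 + 2183s. Substituting into t ≡ 7 (mod 13) gives 2183s ≡ 6 (mod 13), and since 12⁻¹ ≡ 12 (mod 13), s ≡ 7. Hence t ≡ 365 + 2183·7 = 15646 (mod 28379).

15646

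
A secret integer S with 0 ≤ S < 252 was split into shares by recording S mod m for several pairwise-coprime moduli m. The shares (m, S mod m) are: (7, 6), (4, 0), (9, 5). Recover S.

The moduli are pairwise coprime; N = 7·4·9 = 252.
N/7 = 36; 36 ≡ 1 (mod 7), inverse 1.
N/4 = 63; 63 ≡ 3 (mod 4); 3·3 ≡ 1, so inverse 3.
N/9 = 28; 28 ≡ 1 (mod 9), inverse 1.
S ≡ 6·36·1 + 0·63·3 + 5·28·1 = 356.
356 mod 252 = 104.

104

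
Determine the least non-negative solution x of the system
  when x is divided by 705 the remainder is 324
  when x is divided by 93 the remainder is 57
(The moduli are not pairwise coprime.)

gcd(705, 93) = 3 and 3 | (57 − 324), so the pair is consistent; merging gives x ≡ 10194 (mod 21855), where 21855 = lcm(705, 93).
The solution is unique modulo lcm(705, 93) = 21855.

10194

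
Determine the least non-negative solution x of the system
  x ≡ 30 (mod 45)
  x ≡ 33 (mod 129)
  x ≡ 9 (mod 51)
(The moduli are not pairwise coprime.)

gcd(45, 129) = 3 and 3 | (33 − 30), so the pair is consistent; merging gives x ≡ 1065 (mod 1935), where 1935 = lcm(45, 129).
gcd(1935, 51) = 3 and 3 | (9 − 1065), so the pair is consistent; merging gives x ≡ 24285 (mod 32895), where 32895 = lcm(1935, 51).
The solution is unique modulo lcm(45, 129, 51) = 32895.

24285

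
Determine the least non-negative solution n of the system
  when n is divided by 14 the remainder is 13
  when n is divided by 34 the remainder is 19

gcd(14, 34) = 2 and 2 | (19 − 13), so the pair is consistent; merging gives n ≡ 223 (mod 238), where 238 = lcm(14, 34).
The solution is unique modulo lcm(14, 34) = 238.

223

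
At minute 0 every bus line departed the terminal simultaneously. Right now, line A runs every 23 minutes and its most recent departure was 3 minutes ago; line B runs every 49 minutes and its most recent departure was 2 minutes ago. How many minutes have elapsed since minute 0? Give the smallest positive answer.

From t ≡ 3 (mod 23) write t = 3 + 23s. Substituting into t ≡ 2 (mod 49) gives 23s ≡ 48 (mod 49), and since 23⁻¹ ≡ 32 (mod 49), s ≡ 17. Hence t ≡ 3 + 23·17 = 394 (mod 1127).

394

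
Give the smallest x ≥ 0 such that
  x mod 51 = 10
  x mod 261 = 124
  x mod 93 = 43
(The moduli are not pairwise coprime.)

110527

Combine the congruences pairwise.
gcd(51, 261) = 3 and 3 | (124 − 10), so the pair is consistent; merging gives x ≡ 4039 (mod 4437), where 4437 = lcm(51, 261).
gcd(4437, 93) = 3 and 3 | (43 − 4039), so the pair is consistent; merging gives x ≡ 110527 (mod 137547), where 137547 = lcm(4437, 93).
The solution is unique modulo lcm(51, 261, 93) = 137547.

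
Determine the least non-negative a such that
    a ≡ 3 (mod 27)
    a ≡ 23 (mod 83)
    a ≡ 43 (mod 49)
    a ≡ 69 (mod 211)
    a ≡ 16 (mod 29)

The moduli are pairwise coprime; N = 27·83·49·211·29 = 671921271.
N/27 = 24885973; 24885973 ≡ 19 (mod 27); 19·10 ≡ 1, so inverse 10.
N/83 = 8095437; 8095437 ≡ 32 (mod 83); 32·13 ≡ 1, so inverse 13.
N/49 = 13712679; 13712679 ≡ 29 (mod 49); 29·22 ≡ 1, so inverse 22.
N/211 = 3184461; 3184461 ≡ 49 (mod 211); 49·56 ≡ 1, so inverse 56.
N/29 = 23169699; 23169699 ≡ 4 (mod 29); 4·22 ≡ 1, so inverse 22.
a ≡ 3·24885973·10 + 23·8095437·13 + 43·13712679·22 + 69·3184461·56 + 16·23169699·22 = 36599800539.
36599800539 mod 671921271 = 316051905.

316051905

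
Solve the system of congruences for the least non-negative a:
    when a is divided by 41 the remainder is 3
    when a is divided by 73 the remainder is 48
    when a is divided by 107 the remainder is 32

60273

From a ≡ 3 (mod 41) write a = 3 + 41t. Substituting into a ≡ 48 (mod 73) gives 41t ≡ 45 (mod 73), and since 41⁻¹ ≡ 57 (mod 73), t ≡ 10. Hence a ≡ 3 + 41·10 = 413 (mod 2993).
From a ≡ 413 (mod 2993) write a = 413 + 2993t. Substituting into a ≡ 32 (mod 107) gives 2993t ≡ 47 (mod 107), and since 104⁻¹ ≡ 71 (mod 107), t ≡ 20. Hence a ≡ 413 + 2993·20 = 60273 (mod 320251).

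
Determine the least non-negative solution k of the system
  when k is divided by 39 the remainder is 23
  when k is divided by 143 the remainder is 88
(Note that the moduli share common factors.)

374

gcd(39, 143) = 13 and 13 | (88 − 23), so the pair is consistent; merging gives k ≡ 374 (mod 429), where 429 = lcm(39, 143).
The solution is unique modulo lcm(39, 143) = 429.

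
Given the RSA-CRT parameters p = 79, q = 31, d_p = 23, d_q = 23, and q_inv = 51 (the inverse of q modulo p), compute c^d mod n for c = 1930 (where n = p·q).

1411

m₁ = c^(d_p) mod p: c ≡ 34 (mod 79), and 34^23 mod 79 = 68.
m₂ = c^(d_q) mod q: c ≡ 8 (mod 31), and 8^23 mod 31 = 16.
h = q_inv·(m₁ − m₂) mod p = 51·(68 − 16) mod 79 = 45.
m = m₂ + h·q = 16 + 45·31 = 1411.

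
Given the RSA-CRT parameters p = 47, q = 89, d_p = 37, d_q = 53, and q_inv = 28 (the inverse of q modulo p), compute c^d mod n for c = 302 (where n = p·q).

3178

m₁ = c^(d_p) mod p: c ≡ 20 (mod 47), and 20^37 mod 47 = 29.
m₂ = c^(d_q) mod q: c ≡ 35 (mod 89), and 35^53 mod 89 = 63.
h = q_inv·(m₁ − m₂) mod p = 28·(29 − 63) mod 47 = 35.
m = m₂ + h·q = 63 + 35·89 = 3178.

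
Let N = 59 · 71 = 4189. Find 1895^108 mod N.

2771

Mod 59: 1895 ≡ 7; by Fermat, exponent reduces to 108 mod 58 = 50; 7^50 ≡ 57 (mod 59).
Mod 71: 1895 ≡ 49; by Fermat, exponent reduces to 108 mod 70 = 38; 49^38 ≡ 2 (mod 71).
Combine by CRT: x ≡ 57 (mod 59), x ≡ 2 (mod 71) ⇒ x ≡ 2771 (mod 4189).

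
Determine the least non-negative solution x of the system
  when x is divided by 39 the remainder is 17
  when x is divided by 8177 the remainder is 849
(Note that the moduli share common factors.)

Combine the congruences pairwise.
gcd(39, 8177) = 13 and 13 | (849 − 17), so the pair is consistent; merging gives x ≡ 9026 (mod 24531), where 24531 = lcm(39, 8177).
The solution is unique modulo lcm(39, 8177) = 24531.

9026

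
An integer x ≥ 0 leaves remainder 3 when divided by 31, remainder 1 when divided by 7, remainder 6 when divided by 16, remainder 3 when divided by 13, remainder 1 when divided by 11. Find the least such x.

The moduli are pairwise coprime; N = 31·7·16·13·11 = 496496.
N/31 = 16016; 16016 ≡ 20 (mod 31); 20·14 ≡ 1, so inverse 14.
N/7 = 70928; 70928 ≡ 4 (mod 7); 4·2 ≡ 1, so inverse 2.
N/16 = 31031; 31031 ≡ 7 (mod 16); 7·7 ≡ 1, so inverse 7.
N/13 = 38192; 38192 ≡ 11 (mod 13); 11·6 ≡ 1, so inverse 6.
N/11 = 45136; 45136 ≡ 3 (mod 11); 3·4 ≡ 1, so inverse 4.
x ≡ 3·16016·14 + 1·70928·2 + 6·31031·7 + 3·38192·6 + 1·45136·4 = 2985830.
2985830 mod 496496 = 6854.

6854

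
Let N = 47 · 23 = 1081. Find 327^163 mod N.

Mod 47: 327 ≡ 45; by Fermat, exponent reduces to 163 mod 46 = 25; 45^25 ≡ 43 (mod 47).
Mod 23: 327 ≡ 5; by Fermat, exponent reduces to 163 mod 22 = 9; 5^9 ≡ 11 (mod 23).
Combine by CRT: x ≡ 43 (mod 47), x ≡ 11 (mod 23) ⇒ x ≡ 701 (mod 1081).

701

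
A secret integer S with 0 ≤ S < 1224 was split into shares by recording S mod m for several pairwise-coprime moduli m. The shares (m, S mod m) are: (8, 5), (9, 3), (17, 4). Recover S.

From S ≡ 5 (mod 8) write S = 5 + 8t. Substituting into S ≡ 3 (mod 9) gives 8t ≡ 7 (mod 9), and since 8⁻¹ ≡ 8 (mod 9), t ≡ 2. Hence S ≡ 5 + 8·2 = 21 (mod 72).
From S ≡ 21 (mod 72) write S = 21 + 72t. Substituting into S ≡ 4 (mod 17) gives 72t ≡ 0 (mod 17), and since 4⁻¹ ≡ 13 (mod 17), t ≡ 0. Hence S ≡ 21 + 72·0 = 21 (mod 1224).

21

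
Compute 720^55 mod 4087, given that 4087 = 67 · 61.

Mod 67: 720 ≡ 50; 50^55 ≡ 30 (mod 67).
Mod 61: 720 ≡ 49; 49^55 ≡ 14 (mod 61).
Combine by CRT: x ≡ 30 (mod 67), x ≡ 14 (mod 61) ⇒ x ≡ 2576 (mod 4087).

2576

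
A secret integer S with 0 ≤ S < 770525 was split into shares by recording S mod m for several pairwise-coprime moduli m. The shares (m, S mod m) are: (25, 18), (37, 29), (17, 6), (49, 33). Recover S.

171043

The moduli are pairwise coprime; N = 25·37·17·49 = 770525.
N/25 = 30821; 30821 ≡ 21 (mod 25); 21·6 ≡ 1, so inverse 6.
N/37 = 20825; 20825 ≡ 31 (mod 37); 31·6 ≡ 1, so inverse 6.
N/17 = 45325; 45325 ≡ 3 (mod 17); 3·6 ≡ 1, so inverse 6.
N/49 = 15725; 15725 ≡ 45 (mod 49); 45·12 ≡ 1, so inverse 12.
S ≡ 18·30821·6 + 29·20825·6 + 6·45325·6 + 33·15725·12 = 14811018.
14811018 mod 770525 = 171043.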